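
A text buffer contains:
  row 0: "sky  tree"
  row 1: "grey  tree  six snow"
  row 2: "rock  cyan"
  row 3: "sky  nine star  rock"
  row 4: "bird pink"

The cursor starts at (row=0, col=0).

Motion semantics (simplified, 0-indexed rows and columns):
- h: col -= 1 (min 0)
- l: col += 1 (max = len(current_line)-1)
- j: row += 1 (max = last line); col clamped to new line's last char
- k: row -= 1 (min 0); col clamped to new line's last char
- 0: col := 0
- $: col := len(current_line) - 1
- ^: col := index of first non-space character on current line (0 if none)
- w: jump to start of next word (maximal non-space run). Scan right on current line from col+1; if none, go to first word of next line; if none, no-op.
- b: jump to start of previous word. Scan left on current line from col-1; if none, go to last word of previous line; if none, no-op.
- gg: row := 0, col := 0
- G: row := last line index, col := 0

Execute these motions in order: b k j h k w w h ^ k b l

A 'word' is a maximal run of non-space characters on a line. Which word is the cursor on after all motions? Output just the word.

After 1 (b): row=0 col=0 char='s'
After 2 (k): row=0 col=0 char='s'
After 3 (j): row=1 col=0 char='g'
After 4 (h): row=1 col=0 char='g'
After 5 (k): row=0 col=0 char='s'
After 6 (w): row=0 col=5 char='t'
After 7 (w): row=1 col=0 char='g'
After 8 (h): row=1 col=0 char='g'
After 9 (^): row=1 col=0 char='g'
After 10 (k): row=0 col=0 char='s'
After 11 (b): row=0 col=0 char='s'
After 12 (l): row=0 col=1 char='k'

Answer: sky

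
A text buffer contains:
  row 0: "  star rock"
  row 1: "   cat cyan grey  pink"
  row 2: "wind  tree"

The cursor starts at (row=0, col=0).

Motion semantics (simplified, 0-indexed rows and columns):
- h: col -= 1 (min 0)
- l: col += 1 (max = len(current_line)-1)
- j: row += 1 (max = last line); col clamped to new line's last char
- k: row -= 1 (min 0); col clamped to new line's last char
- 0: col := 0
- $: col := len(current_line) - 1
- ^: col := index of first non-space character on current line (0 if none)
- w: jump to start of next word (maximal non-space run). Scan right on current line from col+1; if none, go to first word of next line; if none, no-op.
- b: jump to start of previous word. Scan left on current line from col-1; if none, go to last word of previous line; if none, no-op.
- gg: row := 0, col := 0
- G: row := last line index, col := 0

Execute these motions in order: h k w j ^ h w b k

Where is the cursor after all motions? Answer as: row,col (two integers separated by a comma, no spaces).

Answer: 0,7

Derivation:
After 1 (h): row=0 col=0 char='_'
After 2 (k): row=0 col=0 char='_'
After 3 (w): row=0 col=2 char='s'
After 4 (j): row=1 col=2 char='_'
After 5 (^): row=1 col=3 char='c'
After 6 (h): row=1 col=2 char='_'
After 7 (w): row=1 col=3 char='c'
After 8 (b): row=0 col=7 char='r'
After 9 (k): row=0 col=7 char='r'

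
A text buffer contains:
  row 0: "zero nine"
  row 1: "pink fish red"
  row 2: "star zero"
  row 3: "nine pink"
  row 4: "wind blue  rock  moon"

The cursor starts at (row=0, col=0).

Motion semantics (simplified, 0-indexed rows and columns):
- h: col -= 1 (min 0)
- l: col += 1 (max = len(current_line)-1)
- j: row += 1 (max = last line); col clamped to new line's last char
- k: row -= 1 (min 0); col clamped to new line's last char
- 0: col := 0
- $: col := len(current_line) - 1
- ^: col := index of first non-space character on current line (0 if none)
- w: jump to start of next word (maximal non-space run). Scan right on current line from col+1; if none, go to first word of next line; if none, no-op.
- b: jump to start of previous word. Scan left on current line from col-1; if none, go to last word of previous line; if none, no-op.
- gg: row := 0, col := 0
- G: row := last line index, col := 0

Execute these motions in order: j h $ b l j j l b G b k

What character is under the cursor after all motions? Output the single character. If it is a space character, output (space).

After 1 (j): row=1 col=0 char='p'
After 2 (h): row=1 col=0 char='p'
After 3 ($): row=1 col=12 char='d'
After 4 (b): row=1 col=10 char='r'
After 5 (l): row=1 col=11 char='e'
After 6 (j): row=2 col=8 char='o'
After 7 (j): row=3 col=8 char='k'
After 8 (l): row=3 col=8 char='k'
After 9 (b): row=3 col=5 char='p'
After 10 (G): row=4 col=0 char='w'
After 11 (b): row=3 col=5 char='p'
After 12 (k): row=2 col=5 char='z'

Answer: z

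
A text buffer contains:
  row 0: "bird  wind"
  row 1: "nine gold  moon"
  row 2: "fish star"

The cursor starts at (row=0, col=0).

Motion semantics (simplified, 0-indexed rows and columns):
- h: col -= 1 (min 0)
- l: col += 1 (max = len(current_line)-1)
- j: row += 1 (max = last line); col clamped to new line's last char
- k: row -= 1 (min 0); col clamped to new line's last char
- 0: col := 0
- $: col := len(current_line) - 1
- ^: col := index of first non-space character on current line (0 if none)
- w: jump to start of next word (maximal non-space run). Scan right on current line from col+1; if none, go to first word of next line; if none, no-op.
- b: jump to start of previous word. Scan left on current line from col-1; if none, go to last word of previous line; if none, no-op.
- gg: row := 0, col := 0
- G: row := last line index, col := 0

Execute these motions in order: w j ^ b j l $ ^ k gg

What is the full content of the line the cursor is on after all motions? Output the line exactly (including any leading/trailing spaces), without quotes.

Answer: bird  wind

Derivation:
After 1 (w): row=0 col=6 char='w'
After 2 (j): row=1 col=6 char='o'
After 3 (^): row=1 col=0 char='n'
After 4 (b): row=0 col=6 char='w'
After 5 (j): row=1 col=6 char='o'
After 6 (l): row=1 col=7 char='l'
After 7 ($): row=1 col=14 char='n'
After 8 (^): row=1 col=0 char='n'
After 9 (k): row=0 col=0 char='b'
After 10 (gg): row=0 col=0 char='b'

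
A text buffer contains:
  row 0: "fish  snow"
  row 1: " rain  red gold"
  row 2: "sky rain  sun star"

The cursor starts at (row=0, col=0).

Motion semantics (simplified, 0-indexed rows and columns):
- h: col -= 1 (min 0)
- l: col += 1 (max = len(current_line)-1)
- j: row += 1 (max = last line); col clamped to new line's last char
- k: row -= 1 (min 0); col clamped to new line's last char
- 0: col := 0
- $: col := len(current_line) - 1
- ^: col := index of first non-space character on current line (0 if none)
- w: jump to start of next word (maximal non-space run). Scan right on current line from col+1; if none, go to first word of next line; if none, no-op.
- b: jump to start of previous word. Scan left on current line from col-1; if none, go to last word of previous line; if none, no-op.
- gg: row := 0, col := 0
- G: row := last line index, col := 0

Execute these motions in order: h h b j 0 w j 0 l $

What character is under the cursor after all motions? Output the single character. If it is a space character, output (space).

Answer: r

Derivation:
After 1 (h): row=0 col=0 char='f'
After 2 (h): row=0 col=0 char='f'
After 3 (b): row=0 col=0 char='f'
After 4 (j): row=1 col=0 char='_'
After 5 (0): row=1 col=0 char='_'
After 6 (w): row=1 col=1 char='r'
After 7 (j): row=2 col=1 char='k'
After 8 (0): row=2 col=0 char='s'
After 9 (l): row=2 col=1 char='k'
After 10 ($): row=2 col=17 char='r'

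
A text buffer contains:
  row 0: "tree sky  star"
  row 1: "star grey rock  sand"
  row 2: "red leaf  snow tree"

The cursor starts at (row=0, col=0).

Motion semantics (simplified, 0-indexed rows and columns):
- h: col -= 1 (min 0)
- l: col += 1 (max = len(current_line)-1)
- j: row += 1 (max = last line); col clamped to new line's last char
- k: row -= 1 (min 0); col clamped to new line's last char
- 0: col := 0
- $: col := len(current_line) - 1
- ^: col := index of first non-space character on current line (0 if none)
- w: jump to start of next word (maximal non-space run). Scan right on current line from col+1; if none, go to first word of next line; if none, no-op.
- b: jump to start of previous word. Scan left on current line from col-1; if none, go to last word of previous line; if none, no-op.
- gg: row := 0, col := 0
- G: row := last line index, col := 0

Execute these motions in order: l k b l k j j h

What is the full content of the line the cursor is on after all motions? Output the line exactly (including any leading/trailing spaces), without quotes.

Answer: red leaf  snow tree

Derivation:
After 1 (l): row=0 col=1 char='r'
After 2 (k): row=0 col=1 char='r'
After 3 (b): row=0 col=0 char='t'
After 4 (l): row=0 col=1 char='r'
After 5 (k): row=0 col=1 char='r'
After 6 (j): row=1 col=1 char='t'
After 7 (j): row=2 col=1 char='e'
After 8 (h): row=2 col=0 char='r'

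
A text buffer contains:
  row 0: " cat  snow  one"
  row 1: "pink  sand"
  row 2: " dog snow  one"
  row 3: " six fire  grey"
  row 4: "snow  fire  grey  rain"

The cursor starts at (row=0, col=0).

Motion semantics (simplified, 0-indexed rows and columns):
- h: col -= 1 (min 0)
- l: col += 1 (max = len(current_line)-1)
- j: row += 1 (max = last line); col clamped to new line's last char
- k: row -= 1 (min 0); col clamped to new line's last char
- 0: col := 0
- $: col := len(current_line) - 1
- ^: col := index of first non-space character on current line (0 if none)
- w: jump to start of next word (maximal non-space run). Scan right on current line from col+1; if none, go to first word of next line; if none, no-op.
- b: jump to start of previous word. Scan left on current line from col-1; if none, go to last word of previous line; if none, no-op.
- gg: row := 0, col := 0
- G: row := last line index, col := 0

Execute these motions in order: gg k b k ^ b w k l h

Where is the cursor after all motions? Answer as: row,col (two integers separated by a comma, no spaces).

Answer: 0,6

Derivation:
After 1 (gg): row=0 col=0 char='_'
After 2 (k): row=0 col=0 char='_'
After 3 (b): row=0 col=0 char='_'
After 4 (k): row=0 col=0 char='_'
After 5 (^): row=0 col=1 char='c'
After 6 (b): row=0 col=1 char='c'
After 7 (w): row=0 col=6 char='s'
After 8 (k): row=0 col=6 char='s'
After 9 (l): row=0 col=7 char='n'
After 10 (h): row=0 col=6 char='s'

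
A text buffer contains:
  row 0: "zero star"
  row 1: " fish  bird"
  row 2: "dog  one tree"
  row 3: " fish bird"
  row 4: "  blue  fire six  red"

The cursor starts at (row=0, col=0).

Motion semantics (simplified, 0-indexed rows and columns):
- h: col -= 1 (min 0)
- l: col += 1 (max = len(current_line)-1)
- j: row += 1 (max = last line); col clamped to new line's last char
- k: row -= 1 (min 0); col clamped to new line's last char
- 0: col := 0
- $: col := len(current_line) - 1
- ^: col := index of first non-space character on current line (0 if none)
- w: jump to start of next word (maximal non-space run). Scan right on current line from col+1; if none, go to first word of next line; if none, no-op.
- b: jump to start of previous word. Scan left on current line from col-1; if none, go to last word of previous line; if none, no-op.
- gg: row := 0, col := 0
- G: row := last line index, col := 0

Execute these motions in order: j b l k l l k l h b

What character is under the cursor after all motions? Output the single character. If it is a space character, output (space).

Answer: s

Derivation:
After 1 (j): row=1 col=0 char='_'
After 2 (b): row=0 col=5 char='s'
After 3 (l): row=0 col=6 char='t'
After 4 (k): row=0 col=6 char='t'
After 5 (l): row=0 col=7 char='a'
After 6 (l): row=0 col=8 char='r'
After 7 (k): row=0 col=8 char='r'
After 8 (l): row=0 col=8 char='r'
After 9 (h): row=0 col=7 char='a'
After 10 (b): row=0 col=5 char='s'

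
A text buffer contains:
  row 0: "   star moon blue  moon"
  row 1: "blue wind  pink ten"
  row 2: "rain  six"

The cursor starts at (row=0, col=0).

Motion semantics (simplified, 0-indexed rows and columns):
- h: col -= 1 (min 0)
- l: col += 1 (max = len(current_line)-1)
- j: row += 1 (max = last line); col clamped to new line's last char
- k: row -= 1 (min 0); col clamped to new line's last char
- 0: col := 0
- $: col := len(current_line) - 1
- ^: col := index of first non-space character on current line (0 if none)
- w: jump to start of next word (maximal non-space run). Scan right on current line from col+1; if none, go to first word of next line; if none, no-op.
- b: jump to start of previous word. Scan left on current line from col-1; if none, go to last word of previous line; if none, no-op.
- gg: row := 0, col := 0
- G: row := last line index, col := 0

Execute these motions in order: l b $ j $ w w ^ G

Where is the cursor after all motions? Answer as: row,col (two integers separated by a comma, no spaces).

Answer: 2,0

Derivation:
After 1 (l): row=0 col=1 char='_'
After 2 (b): row=0 col=1 char='_'
After 3 ($): row=0 col=22 char='n'
After 4 (j): row=1 col=18 char='n'
After 5 ($): row=1 col=18 char='n'
After 6 (w): row=2 col=0 char='r'
After 7 (w): row=2 col=6 char='s'
After 8 (^): row=2 col=0 char='r'
After 9 (G): row=2 col=0 char='r'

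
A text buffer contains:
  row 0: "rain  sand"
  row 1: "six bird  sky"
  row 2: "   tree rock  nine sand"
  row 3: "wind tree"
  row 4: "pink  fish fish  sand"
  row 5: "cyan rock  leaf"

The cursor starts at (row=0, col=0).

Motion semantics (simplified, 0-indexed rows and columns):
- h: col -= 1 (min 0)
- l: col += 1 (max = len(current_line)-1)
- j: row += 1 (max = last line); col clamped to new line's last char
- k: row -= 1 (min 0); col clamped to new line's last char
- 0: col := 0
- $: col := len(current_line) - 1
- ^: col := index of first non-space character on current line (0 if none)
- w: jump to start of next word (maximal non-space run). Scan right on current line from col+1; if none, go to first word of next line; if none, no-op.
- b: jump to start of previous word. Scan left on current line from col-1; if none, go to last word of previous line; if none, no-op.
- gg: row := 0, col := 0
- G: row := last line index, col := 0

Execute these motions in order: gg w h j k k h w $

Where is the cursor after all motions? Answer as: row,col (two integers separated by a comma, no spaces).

After 1 (gg): row=0 col=0 char='r'
After 2 (w): row=0 col=6 char='s'
After 3 (h): row=0 col=5 char='_'
After 4 (j): row=1 col=5 char='i'
After 5 (k): row=0 col=5 char='_'
After 6 (k): row=0 col=5 char='_'
After 7 (h): row=0 col=4 char='_'
After 8 (w): row=0 col=6 char='s'
After 9 ($): row=0 col=9 char='d'

Answer: 0,9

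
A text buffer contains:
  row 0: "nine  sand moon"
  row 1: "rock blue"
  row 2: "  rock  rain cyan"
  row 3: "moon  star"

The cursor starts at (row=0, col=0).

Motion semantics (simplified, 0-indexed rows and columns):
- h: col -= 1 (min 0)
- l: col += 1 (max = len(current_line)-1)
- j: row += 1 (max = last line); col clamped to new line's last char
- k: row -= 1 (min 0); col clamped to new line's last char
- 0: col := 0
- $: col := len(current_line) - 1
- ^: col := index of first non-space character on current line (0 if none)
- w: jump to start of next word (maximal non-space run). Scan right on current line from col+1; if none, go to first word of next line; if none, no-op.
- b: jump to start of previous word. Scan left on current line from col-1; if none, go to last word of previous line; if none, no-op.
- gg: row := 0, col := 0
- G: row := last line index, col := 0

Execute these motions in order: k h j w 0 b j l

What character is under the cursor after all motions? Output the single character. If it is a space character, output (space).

Answer: e

Derivation:
After 1 (k): row=0 col=0 char='n'
After 2 (h): row=0 col=0 char='n'
After 3 (j): row=1 col=0 char='r'
After 4 (w): row=1 col=5 char='b'
After 5 (0): row=1 col=0 char='r'
After 6 (b): row=0 col=11 char='m'
After 7 (j): row=1 col=8 char='e'
After 8 (l): row=1 col=8 char='e'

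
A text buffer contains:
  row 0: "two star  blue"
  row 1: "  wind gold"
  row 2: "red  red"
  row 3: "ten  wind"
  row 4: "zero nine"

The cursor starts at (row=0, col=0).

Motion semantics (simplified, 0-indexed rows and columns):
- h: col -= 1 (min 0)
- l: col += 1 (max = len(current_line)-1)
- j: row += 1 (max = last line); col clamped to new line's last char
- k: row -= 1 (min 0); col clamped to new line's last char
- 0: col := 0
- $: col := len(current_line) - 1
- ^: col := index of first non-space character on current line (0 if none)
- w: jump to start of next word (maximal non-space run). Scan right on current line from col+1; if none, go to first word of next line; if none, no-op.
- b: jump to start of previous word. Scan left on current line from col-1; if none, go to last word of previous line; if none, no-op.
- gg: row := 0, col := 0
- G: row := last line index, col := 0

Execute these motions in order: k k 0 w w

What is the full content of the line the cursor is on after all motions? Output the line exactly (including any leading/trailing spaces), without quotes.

After 1 (k): row=0 col=0 char='t'
After 2 (k): row=0 col=0 char='t'
After 3 (0): row=0 col=0 char='t'
After 4 (w): row=0 col=4 char='s'
After 5 (w): row=0 col=10 char='b'

Answer: two star  blue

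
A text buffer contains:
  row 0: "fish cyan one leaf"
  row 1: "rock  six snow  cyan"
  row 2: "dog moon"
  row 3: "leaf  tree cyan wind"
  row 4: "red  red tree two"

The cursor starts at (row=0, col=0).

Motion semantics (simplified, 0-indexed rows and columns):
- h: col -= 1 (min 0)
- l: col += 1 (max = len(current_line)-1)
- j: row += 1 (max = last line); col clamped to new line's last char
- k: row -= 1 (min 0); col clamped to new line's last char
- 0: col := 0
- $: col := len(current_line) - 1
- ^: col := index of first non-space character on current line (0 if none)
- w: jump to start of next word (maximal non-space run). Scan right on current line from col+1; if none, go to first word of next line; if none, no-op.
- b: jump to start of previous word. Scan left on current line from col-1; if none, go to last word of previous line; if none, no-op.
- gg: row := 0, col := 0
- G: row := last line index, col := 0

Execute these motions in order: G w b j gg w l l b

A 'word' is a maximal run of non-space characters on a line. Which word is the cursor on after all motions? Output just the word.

After 1 (G): row=4 col=0 char='r'
After 2 (w): row=4 col=5 char='r'
After 3 (b): row=4 col=0 char='r'
After 4 (j): row=4 col=0 char='r'
After 5 (gg): row=0 col=0 char='f'
After 6 (w): row=0 col=5 char='c'
After 7 (l): row=0 col=6 char='y'
After 8 (l): row=0 col=7 char='a'
After 9 (b): row=0 col=5 char='c'

Answer: cyan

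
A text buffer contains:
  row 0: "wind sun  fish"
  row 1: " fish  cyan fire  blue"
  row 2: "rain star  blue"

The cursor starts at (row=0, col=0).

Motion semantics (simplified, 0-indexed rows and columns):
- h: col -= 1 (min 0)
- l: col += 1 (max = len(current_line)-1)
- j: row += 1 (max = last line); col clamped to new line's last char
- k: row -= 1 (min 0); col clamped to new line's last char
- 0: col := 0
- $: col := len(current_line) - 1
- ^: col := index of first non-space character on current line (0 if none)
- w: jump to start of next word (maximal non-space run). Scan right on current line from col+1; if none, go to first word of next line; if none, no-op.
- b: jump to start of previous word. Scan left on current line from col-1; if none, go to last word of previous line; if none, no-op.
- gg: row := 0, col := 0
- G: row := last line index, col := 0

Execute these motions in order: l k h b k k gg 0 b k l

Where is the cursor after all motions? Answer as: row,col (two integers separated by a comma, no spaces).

After 1 (l): row=0 col=1 char='i'
After 2 (k): row=0 col=1 char='i'
After 3 (h): row=0 col=0 char='w'
After 4 (b): row=0 col=0 char='w'
After 5 (k): row=0 col=0 char='w'
After 6 (k): row=0 col=0 char='w'
After 7 (gg): row=0 col=0 char='w'
After 8 (0): row=0 col=0 char='w'
After 9 (b): row=0 col=0 char='w'
After 10 (k): row=0 col=0 char='w'
After 11 (l): row=0 col=1 char='i'

Answer: 0,1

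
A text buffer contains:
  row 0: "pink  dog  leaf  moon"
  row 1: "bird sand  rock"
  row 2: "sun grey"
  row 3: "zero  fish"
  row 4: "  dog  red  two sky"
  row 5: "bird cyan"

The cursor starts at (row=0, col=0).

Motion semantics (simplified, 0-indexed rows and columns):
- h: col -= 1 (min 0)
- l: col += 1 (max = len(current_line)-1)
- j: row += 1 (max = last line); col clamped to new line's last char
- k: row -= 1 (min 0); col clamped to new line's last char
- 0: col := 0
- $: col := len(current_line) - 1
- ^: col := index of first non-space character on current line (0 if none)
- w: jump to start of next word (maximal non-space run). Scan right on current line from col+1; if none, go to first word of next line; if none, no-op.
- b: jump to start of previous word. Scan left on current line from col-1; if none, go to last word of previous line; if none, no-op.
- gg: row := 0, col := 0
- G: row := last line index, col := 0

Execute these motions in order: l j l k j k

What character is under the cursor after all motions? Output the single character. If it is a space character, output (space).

Answer: n

Derivation:
After 1 (l): row=0 col=1 char='i'
After 2 (j): row=1 col=1 char='i'
After 3 (l): row=1 col=2 char='r'
After 4 (k): row=0 col=2 char='n'
After 5 (j): row=1 col=2 char='r'
After 6 (k): row=0 col=2 char='n'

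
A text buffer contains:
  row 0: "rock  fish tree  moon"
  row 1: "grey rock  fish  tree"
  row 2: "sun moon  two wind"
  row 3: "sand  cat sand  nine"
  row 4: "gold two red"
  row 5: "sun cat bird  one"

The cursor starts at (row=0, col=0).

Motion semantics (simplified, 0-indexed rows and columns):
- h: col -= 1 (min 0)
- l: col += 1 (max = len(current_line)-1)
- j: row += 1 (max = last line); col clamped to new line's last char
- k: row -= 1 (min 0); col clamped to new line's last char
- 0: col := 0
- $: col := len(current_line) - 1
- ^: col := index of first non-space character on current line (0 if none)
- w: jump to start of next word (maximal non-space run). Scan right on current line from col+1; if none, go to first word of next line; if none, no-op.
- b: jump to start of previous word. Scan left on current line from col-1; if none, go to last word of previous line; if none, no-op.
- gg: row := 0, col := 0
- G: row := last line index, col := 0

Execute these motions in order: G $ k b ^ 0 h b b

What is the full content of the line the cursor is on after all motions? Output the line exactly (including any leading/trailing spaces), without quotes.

Answer: sand  cat sand  nine

Derivation:
After 1 (G): row=5 col=0 char='s'
After 2 ($): row=5 col=16 char='e'
After 3 (k): row=4 col=11 char='d'
After 4 (b): row=4 col=9 char='r'
After 5 (^): row=4 col=0 char='g'
After 6 (0): row=4 col=0 char='g'
After 7 (h): row=4 col=0 char='g'
After 8 (b): row=3 col=16 char='n'
After 9 (b): row=3 col=10 char='s'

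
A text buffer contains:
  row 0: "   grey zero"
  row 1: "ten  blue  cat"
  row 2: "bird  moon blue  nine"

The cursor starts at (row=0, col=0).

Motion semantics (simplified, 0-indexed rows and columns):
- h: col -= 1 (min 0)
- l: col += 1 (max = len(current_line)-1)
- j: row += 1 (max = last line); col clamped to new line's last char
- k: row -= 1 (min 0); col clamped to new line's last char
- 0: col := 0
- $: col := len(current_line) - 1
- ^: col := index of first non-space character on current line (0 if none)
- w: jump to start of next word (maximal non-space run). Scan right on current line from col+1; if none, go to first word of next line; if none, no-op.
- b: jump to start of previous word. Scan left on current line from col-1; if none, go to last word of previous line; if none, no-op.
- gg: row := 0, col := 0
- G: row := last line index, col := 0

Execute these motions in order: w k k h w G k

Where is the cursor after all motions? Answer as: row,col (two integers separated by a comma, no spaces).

After 1 (w): row=0 col=3 char='g'
After 2 (k): row=0 col=3 char='g'
After 3 (k): row=0 col=3 char='g'
After 4 (h): row=0 col=2 char='_'
After 5 (w): row=0 col=3 char='g'
After 6 (G): row=2 col=0 char='b'
After 7 (k): row=1 col=0 char='t'

Answer: 1,0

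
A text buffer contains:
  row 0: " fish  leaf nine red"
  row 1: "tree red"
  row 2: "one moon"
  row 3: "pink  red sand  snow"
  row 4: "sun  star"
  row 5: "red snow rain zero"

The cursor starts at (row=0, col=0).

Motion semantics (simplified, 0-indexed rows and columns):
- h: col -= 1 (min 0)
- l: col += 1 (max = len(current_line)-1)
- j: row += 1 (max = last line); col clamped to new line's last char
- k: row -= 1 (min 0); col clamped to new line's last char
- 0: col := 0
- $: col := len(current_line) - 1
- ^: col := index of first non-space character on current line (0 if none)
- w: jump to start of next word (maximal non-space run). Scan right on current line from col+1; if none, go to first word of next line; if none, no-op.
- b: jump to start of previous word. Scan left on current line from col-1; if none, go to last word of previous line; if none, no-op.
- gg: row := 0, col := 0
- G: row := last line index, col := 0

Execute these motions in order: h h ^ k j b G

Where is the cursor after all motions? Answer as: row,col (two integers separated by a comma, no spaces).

After 1 (h): row=0 col=0 char='_'
After 2 (h): row=0 col=0 char='_'
After 3 (^): row=0 col=1 char='f'
After 4 (k): row=0 col=1 char='f'
After 5 (j): row=1 col=1 char='r'
After 6 (b): row=1 col=0 char='t'
After 7 (G): row=5 col=0 char='r'

Answer: 5,0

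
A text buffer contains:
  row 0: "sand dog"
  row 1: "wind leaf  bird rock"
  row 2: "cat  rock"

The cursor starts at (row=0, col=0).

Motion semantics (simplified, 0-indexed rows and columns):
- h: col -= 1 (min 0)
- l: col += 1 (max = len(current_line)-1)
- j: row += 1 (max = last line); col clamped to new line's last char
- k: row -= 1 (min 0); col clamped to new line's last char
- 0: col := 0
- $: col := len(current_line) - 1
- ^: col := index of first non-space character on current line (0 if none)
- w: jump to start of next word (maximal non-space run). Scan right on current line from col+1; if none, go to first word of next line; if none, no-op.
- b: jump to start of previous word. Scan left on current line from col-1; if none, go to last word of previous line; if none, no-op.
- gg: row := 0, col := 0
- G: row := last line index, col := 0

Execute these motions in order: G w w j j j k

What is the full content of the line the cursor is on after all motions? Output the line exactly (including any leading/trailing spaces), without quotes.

Answer: wind leaf  bird rock

Derivation:
After 1 (G): row=2 col=0 char='c'
After 2 (w): row=2 col=5 char='r'
After 3 (w): row=2 col=5 char='r'
After 4 (j): row=2 col=5 char='r'
After 5 (j): row=2 col=5 char='r'
After 6 (j): row=2 col=5 char='r'
After 7 (k): row=1 col=5 char='l'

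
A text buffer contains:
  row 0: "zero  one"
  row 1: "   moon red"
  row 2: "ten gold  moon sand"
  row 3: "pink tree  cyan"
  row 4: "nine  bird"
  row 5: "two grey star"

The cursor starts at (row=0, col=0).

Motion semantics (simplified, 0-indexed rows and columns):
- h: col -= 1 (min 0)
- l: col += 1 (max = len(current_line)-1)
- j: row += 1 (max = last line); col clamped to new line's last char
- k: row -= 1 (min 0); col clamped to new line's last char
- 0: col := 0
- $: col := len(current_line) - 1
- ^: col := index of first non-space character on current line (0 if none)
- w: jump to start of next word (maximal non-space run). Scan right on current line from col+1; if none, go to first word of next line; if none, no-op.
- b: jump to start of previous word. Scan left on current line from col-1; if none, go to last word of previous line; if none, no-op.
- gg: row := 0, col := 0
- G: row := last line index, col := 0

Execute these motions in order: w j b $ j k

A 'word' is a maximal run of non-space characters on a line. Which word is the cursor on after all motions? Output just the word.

After 1 (w): row=0 col=6 char='o'
After 2 (j): row=1 col=6 char='n'
After 3 (b): row=1 col=3 char='m'
After 4 ($): row=1 col=10 char='d'
After 5 (j): row=2 col=10 char='m'
After 6 (k): row=1 col=10 char='d'

Answer: red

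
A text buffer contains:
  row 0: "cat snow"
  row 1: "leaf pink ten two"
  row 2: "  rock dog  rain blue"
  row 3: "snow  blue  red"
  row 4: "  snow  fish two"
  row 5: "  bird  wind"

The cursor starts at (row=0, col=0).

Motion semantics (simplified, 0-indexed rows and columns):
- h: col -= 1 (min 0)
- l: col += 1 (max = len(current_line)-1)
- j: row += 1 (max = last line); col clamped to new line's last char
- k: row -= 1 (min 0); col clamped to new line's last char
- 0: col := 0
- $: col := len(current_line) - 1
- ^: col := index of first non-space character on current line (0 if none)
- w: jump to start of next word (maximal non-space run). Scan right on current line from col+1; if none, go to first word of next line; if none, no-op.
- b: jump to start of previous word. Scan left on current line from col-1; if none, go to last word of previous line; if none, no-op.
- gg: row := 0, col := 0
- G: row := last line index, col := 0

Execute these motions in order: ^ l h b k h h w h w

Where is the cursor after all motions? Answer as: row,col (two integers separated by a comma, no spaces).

After 1 (^): row=0 col=0 char='c'
After 2 (l): row=0 col=1 char='a'
After 3 (h): row=0 col=0 char='c'
After 4 (b): row=0 col=0 char='c'
After 5 (k): row=0 col=0 char='c'
After 6 (h): row=0 col=0 char='c'
After 7 (h): row=0 col=0 char='c'
After 8 (w): row=0 col=4 char='s'
After 9 (h): row=0 col=3 char='_'
After 10 (w): row=0 col=4 char='s'

Answer: 0,4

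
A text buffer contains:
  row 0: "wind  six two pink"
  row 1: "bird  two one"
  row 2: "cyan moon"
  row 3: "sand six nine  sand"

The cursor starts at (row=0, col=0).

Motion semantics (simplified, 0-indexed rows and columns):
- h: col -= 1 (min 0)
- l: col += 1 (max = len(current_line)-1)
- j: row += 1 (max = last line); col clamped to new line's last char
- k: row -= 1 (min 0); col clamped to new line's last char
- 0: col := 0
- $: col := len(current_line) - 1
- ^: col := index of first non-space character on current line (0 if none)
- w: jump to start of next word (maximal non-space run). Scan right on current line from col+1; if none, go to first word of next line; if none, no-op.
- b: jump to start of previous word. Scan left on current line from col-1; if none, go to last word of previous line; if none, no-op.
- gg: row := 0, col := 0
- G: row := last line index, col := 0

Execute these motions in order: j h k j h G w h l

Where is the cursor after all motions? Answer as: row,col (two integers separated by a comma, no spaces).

After 1 (j): row=1 col=0 char='b'
After 2 (h): row=1 col=0 char='b'
After 3 (k): row=0 col=0 char='w'
After 4 (j): row=1 col=0 char='b'
After 5 (h): row=1 col=0 char='b'
After 6 (G): row=3 col=0 char='s'
After 7 (w): row=3 col=5 char='s'
After 8 (h): row=3 col=4 char='_'
After 9 (l): row=3 col=5 char='s'

Answer: 3,5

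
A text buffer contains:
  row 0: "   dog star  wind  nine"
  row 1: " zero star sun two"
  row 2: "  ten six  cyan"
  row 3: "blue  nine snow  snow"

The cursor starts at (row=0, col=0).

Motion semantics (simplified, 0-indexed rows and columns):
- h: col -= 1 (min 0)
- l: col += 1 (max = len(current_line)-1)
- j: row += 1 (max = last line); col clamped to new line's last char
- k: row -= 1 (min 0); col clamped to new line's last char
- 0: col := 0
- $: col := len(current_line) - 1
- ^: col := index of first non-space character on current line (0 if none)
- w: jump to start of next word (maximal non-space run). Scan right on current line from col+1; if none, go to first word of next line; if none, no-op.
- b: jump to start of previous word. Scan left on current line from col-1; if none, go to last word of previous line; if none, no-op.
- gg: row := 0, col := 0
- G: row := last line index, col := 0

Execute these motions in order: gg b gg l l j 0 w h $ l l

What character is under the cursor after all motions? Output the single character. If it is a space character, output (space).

Answer: o

Derivation:
After 1 (gg): row=0 col=0 char='_'
After 2 (b): row=0 col=0 char='_'
After 3 (gg): row=0 col=0 char='_'
After 4 (l): row=0 col=1 char='_'
After 5 (l): row=0 col=2 char='_'
After 6 (j): row=1 col=2 char='e'
After 7 (0): row=1 col=0 char='_'
After 8 (w): row=1 col=1 char='z'
After 9 (h): row=1 col=0 char='_'
After 10 ($): row=1 col=17 char='o'
After 11 (l): row=1 col=17 char='o'
After 12 (l): row=1 col=17 char='o'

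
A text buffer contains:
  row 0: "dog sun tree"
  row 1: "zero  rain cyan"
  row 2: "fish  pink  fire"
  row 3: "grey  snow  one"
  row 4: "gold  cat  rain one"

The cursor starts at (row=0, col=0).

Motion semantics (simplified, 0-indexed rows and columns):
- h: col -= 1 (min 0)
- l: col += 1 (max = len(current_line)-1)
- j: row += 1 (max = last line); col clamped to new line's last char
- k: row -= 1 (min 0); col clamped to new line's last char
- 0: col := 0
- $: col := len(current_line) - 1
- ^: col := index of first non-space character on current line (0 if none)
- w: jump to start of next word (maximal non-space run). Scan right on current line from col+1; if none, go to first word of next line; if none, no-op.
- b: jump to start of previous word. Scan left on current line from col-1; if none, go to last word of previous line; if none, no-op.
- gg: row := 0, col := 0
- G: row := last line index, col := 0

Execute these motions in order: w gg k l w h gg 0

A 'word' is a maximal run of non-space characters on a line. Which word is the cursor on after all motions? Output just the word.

Answer: dog

Derivation:
After 1 (w): row=0 col=4 char='s'
After 2 (gg): row=0 col=0 char='d'
After 3 (k): row=0 col=0 char='d'
After 4 (l): row=0 col=1 char='o'
After 5 (w): row=0 col=4 char='s'
After 6 (h): row=0 col=3 char='_'
After 7 (gg): row=0 col=0 char='d'
After 8 (0): row=0 col=0 char='d'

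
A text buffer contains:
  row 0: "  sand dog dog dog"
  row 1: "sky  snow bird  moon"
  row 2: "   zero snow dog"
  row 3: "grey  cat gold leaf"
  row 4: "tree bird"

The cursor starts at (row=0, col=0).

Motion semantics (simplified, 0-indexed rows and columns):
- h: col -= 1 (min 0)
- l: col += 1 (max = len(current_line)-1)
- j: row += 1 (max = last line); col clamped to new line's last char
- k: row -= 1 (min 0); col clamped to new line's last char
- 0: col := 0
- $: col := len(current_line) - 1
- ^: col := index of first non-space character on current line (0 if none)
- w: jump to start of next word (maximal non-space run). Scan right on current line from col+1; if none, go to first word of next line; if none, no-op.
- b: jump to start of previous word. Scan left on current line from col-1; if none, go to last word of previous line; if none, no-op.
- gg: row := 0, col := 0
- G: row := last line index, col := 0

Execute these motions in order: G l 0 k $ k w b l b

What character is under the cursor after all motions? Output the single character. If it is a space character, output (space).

After 1 (G): row=4 col=0 char='t'
After 2 (l): row=4 col=1 char='r'
After 3 (0): row=4 col=0 char='t'
After 4 (k): row=3 col=0 char='g'
After 5 ($): row=3 col=18 char='f'
After 6 (k): row=2 col=15 char='g'
After 7 (w): row=3 col=0 char='g'
After 8 (b): row=2 col=13 char='d'
After 9 (l): row=2 col=14 char='o'
After 10 (b): row=2 col=13 char='d'

Answer: d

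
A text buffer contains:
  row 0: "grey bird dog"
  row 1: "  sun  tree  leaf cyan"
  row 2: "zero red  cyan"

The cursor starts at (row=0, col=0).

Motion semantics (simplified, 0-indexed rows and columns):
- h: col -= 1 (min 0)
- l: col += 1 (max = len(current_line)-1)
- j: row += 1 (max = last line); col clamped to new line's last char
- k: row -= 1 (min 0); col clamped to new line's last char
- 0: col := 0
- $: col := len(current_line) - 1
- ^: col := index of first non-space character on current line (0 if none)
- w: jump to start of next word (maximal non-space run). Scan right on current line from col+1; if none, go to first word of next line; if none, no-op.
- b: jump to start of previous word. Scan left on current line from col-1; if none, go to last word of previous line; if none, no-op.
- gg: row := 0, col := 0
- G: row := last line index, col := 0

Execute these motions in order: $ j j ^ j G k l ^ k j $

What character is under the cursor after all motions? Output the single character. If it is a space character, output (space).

Answer: n

Derivation:
After 1 ($): row=0 col=12 char='g'
After 2 (j): row=1 col=12 char='_'
After 3 (j): row=2 col=12 char='a'
After 4 (^): row=2 col=0 char='z'
After 5 (j): row=2 col=0 char='z'
After 6 (G): row=2 col=0 char='z'
After 7 (k): row=1 col=0 char='_'
After 8 (l): row=1 col=1 char='_'
After 9 (^): row=1 col=2 char='s'
After 10 (k): row=0 col=2 char='e'
After 11 (j): row=1 col=2 char='s'
After 12 ($): row=1 col=21 char='n'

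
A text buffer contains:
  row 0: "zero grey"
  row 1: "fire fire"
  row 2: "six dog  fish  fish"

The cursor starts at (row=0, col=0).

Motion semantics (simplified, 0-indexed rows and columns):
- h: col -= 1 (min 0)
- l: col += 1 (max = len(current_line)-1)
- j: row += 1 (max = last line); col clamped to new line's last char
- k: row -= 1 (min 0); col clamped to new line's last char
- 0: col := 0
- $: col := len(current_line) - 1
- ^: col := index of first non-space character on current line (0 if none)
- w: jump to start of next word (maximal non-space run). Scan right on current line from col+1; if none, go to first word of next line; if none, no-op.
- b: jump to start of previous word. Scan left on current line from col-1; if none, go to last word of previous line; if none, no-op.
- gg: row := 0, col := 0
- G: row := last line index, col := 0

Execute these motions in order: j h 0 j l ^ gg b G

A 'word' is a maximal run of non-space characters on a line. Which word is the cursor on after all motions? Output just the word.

Answer: six

Derivation:
After 1 (j): row=1 col=0 char='f'
After 2 (h): row=1 col=0 char='f'
After 3 (0): row=1 col=0 char='f'
After 4 (j): row=2 col=0 char='s'
After 5 (l): row=2 col=1 char='i'
After 6 (^): row=2 col=0 char='s'
After 7 (gg): row=0 col=0 char='z'
After 8 (b): row=0 col=0 char='z'
After 9 (G): row=2 col=0 char='s'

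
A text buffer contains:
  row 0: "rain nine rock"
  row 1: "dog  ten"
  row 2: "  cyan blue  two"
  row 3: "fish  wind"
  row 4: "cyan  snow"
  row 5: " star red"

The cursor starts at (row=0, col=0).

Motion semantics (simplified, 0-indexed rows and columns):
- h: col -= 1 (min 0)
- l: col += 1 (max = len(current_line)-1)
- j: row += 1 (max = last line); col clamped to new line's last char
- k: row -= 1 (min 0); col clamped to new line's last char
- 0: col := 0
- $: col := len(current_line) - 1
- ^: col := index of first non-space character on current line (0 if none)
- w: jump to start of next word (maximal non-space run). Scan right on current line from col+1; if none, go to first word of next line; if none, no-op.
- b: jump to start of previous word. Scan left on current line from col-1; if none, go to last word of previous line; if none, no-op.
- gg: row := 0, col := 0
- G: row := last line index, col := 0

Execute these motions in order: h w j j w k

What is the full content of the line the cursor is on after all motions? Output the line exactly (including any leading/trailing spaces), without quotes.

After 1 (h): row=0 col=0 char='r'
After 2 (w): row=0 col=5 char='n'
After 3 (j): row=1 col=5 char='t'
After 4 (j): row=2 col=5 char='n'
After 5 (w): row=2 col=7 char='b'
After 6 (k): row=1 col=7 char='n'

Answer: dog  ten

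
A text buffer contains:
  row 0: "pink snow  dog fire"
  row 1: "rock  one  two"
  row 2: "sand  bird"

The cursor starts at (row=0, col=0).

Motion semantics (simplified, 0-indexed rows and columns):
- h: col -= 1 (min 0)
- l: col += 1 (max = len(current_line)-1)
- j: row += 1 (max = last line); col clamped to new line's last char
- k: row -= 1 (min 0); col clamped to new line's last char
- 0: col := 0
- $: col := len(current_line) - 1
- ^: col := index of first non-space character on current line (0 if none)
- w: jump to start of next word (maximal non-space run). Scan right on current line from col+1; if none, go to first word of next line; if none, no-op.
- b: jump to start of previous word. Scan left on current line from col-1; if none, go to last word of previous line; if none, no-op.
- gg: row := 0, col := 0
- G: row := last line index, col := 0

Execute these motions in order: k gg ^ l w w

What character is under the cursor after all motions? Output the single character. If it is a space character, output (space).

Answer: d

Derivation:
After 1 (k): row=0 col=0 char='p'
After 2 (gg): row=0 col=0 char='p'
After 3 (^): row=0 col=0 char='p'
After 4 (l): row=0 col=1 char='i'
After 5 (w): row=0 col=5 char='s'
After 6 (w): row=0 col=11 char='d'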